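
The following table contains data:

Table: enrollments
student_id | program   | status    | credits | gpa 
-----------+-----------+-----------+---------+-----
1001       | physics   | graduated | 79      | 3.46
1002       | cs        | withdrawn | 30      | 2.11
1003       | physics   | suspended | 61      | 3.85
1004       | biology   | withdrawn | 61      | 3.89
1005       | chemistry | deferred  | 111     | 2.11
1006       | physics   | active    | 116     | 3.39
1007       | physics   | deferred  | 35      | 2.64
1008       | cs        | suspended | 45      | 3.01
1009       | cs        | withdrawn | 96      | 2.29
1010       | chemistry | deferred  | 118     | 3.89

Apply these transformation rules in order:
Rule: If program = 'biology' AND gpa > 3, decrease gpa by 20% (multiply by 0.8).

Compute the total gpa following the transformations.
29.86

Step 1: Find records where program = 'biology' AND gpa > 3
Step 2: 1 records match, summing to 3.89
Step 3: After multiplier: 3.89 × 0.8 = 3.11
Step 4: Unaffected records sum: 26.75
Step 5: Final sum = 3.11 + 26.75 = 29.86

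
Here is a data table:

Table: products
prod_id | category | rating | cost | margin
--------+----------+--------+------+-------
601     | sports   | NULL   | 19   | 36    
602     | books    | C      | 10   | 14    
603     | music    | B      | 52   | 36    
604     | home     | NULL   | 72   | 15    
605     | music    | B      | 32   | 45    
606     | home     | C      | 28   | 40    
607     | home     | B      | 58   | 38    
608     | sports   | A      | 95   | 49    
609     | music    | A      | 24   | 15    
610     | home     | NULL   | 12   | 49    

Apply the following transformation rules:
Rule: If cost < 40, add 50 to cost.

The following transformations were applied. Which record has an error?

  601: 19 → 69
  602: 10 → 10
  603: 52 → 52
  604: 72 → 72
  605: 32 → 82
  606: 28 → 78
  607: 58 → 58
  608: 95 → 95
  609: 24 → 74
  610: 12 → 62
Record 602 has an error. The correct transformed value should be 60, not 10.

Step 1: Check each record against the rule
Step 2: Record 602 has cost = 10
Step 3: Since 10 < 40, the bonus should have been applied
Step 4: Correct value = 60, but claimed value = 10
Conclusion: Record 602 has the error.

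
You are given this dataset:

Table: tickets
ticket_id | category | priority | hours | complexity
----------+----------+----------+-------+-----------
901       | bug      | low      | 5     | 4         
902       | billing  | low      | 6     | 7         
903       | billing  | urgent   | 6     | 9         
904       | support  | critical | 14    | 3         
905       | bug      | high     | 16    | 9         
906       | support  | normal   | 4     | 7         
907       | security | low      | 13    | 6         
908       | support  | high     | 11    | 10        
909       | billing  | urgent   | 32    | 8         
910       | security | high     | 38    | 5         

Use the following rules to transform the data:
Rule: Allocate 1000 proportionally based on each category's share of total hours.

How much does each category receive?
billing: 303.45, bug: 144.83, security: 351.72, support: 200.0

Step 1: Calculate total hours = 145
Step 2: Calculate each category's proportion:
  billing: 44/145 = 30.34% → 303.45
  bug: 21/145 = 14.48% → 144.83
  security: 51/145 = 35.17% → 351.72
  support: 29/145 = 20.00% → 200.0
Step 3: Verify: sum of allocations ≈ 1000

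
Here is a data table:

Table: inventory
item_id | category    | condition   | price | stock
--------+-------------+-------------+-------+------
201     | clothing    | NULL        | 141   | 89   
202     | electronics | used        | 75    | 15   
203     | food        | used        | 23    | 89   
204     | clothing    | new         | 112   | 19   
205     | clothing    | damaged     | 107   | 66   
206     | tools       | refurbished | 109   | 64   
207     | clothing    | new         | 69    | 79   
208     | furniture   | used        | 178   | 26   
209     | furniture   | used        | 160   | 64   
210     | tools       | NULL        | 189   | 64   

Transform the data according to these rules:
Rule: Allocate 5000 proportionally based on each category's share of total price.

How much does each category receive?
clothing: 1844.37, electronics: 322.44, food: 98.88, furniture: 1453.14, tools: 1281.17

Step 1: Calculate total price = 1163
Step 2: Calculate each category's proportion:
  clothing: 429/1163 = 36.89% → 1844.37
  electronics: 75/1163 = 6.45% → 322.44
  food: 23/1163 = 1.98% → 98.88
  furniture: 338/1163 = 29.06% → 1453.14
  tools: 298/1163 = 25.62% → 1281.17
Step 3: Verify: sum of allocations ≈ 5000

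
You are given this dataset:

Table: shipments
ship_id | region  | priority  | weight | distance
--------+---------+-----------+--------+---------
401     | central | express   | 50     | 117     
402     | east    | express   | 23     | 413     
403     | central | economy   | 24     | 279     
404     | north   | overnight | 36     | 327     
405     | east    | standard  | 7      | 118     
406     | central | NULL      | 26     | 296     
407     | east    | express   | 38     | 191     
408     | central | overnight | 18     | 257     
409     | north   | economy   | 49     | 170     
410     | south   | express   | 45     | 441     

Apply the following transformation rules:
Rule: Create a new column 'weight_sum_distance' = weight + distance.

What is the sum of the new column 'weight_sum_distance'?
2925

Step 1: For each record, compute weight + distance
Example calculations:
  50 + 117 = 167
  23 + 413 = 436
  24 + 279 = 303
  ...
Step 2: Sum all derived values
Step 3: Total = 2925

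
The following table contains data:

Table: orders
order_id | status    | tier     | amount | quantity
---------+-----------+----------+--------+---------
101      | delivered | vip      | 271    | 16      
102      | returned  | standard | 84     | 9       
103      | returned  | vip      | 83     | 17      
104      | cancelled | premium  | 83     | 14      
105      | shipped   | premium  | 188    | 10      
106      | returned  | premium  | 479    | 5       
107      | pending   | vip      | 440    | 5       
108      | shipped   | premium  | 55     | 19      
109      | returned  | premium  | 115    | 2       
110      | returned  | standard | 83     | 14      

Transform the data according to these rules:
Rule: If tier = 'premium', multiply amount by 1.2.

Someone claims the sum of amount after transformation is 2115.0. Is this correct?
No, the correct result is 2065.0.

Step 1: Calculate the correct sum after transformation
Step 2: Apply multiplier 1.2 to records where tier = 'premium'
Step 3: Correct result = 2065.0
Step 4: Claimed result = 2115.0
Step 5: 2065.0 ≠ 2115.0
Conclusion: The claimed result is incorrect. The correct answer is 2065.0.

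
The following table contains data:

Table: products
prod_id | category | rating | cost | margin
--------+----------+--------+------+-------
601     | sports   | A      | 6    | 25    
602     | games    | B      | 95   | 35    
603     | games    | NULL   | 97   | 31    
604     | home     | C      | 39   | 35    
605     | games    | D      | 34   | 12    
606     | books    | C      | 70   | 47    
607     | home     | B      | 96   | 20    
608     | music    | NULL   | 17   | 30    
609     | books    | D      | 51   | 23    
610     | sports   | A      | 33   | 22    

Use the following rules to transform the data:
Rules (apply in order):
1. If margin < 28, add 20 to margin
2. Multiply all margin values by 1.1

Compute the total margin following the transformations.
418.0

Step 1: Apply Rule 1 - Add 20 to records with margin < 28
  - 5 records affected: 102 + (5 × 20) = 202
  - Unaffected records: 178
  - Sum after Rule 1: 380
Step 2: Apply Rule 2 - Multiply all by 1.1
  - 380 × 1.1 = 418.0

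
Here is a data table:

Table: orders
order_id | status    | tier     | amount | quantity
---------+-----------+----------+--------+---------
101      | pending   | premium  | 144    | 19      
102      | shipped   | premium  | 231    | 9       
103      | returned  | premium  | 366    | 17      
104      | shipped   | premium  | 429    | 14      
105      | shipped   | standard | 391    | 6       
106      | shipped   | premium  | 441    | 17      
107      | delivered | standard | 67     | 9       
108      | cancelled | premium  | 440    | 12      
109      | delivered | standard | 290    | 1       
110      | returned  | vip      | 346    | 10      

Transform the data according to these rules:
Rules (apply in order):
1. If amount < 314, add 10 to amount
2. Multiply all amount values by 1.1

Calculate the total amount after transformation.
3503.5

Step 1: Apply Rule 1 - Add 10 to records with amount < 314
  - 4 records affected: 732 + (4 × 10) = 772
  - Unaffected records: 2413
  - Sum after Rule 1: 3185
Step 2: Apply Rule 2 - Multiply all by 1.1
  - 3185 × 1.1 = 3503.5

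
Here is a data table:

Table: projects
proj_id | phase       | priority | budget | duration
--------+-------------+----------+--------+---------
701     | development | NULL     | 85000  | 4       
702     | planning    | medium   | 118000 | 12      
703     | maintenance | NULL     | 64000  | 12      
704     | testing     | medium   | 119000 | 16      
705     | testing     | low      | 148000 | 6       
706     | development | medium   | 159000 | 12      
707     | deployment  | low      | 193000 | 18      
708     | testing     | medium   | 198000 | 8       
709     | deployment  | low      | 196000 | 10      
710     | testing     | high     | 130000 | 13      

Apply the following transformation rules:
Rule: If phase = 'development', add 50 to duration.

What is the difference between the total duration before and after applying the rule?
100

Step 1: Original sum of duration = 111
Step 2: 2 records have phase = 'development'
Step 3: Each affected record changes by 50
Step 4: Total change = 2 × 50 = 100
Step 5: New sum = 111 + 100 = 211
Step 6: Difference = |211 - 111| = 100
        (Sum increased by 100)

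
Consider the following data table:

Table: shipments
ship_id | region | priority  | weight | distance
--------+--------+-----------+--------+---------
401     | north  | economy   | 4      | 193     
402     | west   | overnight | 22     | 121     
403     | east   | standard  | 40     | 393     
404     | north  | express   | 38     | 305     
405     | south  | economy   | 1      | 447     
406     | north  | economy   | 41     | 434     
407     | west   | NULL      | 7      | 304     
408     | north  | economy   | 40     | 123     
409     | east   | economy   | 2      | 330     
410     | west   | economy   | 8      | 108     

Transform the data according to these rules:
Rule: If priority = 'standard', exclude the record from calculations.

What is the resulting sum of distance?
2365

Step 1: Identify records where priority = 'standard'
Step 2: The excluded records sum to 393
Step 3: Original total distance = 2758
Step 4: Remaining total = 2758 - 393 = 2365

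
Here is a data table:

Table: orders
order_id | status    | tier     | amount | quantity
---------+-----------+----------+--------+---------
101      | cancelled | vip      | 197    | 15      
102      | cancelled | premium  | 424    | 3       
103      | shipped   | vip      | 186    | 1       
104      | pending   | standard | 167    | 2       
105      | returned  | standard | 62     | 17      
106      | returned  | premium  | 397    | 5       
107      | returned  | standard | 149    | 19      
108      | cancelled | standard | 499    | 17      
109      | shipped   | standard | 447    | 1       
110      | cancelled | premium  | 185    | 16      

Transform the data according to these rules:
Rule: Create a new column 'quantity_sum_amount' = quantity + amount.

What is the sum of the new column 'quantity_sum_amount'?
2809

Step 1: For each record, compute quantity + amount
Example calculations:
  15 + 197 = 212
  3 + 424 = 427
  1 + 186 = 187
  ...
Step 2: Sum all derived values
Step 3: Total = 2809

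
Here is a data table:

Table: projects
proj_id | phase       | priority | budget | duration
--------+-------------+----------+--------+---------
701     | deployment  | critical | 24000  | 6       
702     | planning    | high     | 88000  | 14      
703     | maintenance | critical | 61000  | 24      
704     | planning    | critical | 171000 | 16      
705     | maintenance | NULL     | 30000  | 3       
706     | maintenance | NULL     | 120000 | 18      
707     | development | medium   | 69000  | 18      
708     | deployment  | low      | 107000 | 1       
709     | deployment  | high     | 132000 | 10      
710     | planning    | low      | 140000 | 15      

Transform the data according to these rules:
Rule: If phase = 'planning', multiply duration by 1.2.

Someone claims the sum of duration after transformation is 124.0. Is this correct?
No, the correct result is 134.0.

Step 1: Calculate the correct sum after transformation
Step 2: Apply multiplier 1.2 to records where phase = 'planning'
Step 3: Correct result = 134.0
Step 4: Claimed result = 124.0
Step 5: 134.0 ≠ 124.0
Conclusion: The claimed result is incorrect. The correct answer is 134.0.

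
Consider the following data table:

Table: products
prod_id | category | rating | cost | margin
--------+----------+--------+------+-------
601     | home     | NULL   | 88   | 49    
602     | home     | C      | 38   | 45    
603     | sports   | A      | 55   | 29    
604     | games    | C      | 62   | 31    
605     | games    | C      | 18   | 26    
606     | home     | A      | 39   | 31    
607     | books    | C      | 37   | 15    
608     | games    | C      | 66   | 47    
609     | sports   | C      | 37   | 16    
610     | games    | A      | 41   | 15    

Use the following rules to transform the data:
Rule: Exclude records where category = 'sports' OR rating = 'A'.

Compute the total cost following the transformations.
309

Step 1: Find records where category = 'sports' OR rating = 'A'
Step 2: 4 records match, summing to 172
Step 3: Original sum: 481
Step 4: Remaining sum = 481 - 172 = 309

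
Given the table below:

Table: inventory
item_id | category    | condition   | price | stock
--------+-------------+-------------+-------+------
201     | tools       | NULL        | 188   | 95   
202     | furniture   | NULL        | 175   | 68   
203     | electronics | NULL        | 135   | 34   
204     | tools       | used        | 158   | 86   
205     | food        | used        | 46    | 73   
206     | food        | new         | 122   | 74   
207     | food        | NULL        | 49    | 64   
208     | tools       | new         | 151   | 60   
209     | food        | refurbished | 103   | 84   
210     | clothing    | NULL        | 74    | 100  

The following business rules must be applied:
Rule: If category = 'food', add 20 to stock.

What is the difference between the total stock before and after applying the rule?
80

Step 1: Original sum of stock = 738
Step 2: 4 records have category = 'food'
Step 3: Each affected record changes by 20
Step 4: Total change = 4 × 20 = 80
Step 5: New sum = 738 + 80 = 818
Step 6: Difference = |818 - 738| = 80
        (Sum increased by 80)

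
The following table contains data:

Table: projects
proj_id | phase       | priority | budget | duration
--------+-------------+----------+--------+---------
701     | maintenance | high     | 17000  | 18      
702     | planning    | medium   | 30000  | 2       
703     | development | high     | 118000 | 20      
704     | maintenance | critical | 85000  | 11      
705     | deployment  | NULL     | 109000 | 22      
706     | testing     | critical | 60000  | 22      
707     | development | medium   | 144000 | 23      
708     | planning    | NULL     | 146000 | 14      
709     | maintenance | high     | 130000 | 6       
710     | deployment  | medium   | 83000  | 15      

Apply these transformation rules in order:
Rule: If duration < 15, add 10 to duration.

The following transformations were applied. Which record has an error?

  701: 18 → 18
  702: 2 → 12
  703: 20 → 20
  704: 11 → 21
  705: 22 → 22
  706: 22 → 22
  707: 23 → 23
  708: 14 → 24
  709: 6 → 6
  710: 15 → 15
Record 709 has an error. The correct transformed value should be 16, not 6.

Step 1: Check each record against the rule
Step 2: Record 709 has duration = 6
Step 3: Since 6 < 15, the bonus should have been applied
Step 4: Correct value = 16, but claimed value = 6
Conclusion: Record 709 has the error.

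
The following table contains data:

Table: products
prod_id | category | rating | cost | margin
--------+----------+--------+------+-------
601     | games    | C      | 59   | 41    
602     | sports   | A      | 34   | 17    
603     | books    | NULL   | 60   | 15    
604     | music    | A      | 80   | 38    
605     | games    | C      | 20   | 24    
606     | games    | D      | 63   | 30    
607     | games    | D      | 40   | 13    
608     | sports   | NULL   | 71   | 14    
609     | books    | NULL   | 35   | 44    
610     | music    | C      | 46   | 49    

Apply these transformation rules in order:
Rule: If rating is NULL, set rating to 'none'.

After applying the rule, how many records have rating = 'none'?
3

Step 1: Count records where rating IS NULL
Step 2: Found 3 records with NULL rating
Step 3: These records will have rating set to 'none'
Step 4: Records already having rating = 'none': 0
Step 5: Answer: 3 + 0 = 3 records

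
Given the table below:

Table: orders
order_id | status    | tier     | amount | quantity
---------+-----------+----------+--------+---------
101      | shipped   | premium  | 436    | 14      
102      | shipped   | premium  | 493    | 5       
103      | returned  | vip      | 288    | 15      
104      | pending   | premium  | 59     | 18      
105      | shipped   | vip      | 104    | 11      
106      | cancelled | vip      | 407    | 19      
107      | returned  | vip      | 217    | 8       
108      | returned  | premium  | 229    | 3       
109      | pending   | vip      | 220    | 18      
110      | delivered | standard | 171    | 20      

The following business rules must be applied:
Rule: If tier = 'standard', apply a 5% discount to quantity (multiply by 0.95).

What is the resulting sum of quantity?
130.0

Step 1: Records with tier = 'standard' have total quantity = 20
Step 2: Apply multiplier: 20 × 0.95 = 19.0
Step 3: Other records total: 111
Step 4: Final sum = 19.0 + 111 = 130.0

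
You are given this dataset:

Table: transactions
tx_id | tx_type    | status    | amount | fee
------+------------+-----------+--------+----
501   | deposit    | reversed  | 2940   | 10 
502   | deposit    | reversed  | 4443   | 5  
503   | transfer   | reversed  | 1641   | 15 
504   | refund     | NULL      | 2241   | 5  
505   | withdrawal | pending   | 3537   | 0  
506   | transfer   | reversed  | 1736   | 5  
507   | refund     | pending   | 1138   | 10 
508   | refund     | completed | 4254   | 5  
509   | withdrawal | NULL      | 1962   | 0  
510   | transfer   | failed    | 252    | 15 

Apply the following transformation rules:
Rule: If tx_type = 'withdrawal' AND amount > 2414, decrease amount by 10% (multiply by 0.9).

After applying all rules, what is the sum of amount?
23790.3

Step 1: Find records where tx_type = 'withdrawal' AND amount > 2414
Step 2: 1 records match, summing to 3537
Step 3: After multiplier: 3537 × 0.9 = 3183.3
Step 4: Unaffected records sum: 20607
Step 5: Final sum = 3183.3 + 20607 = 23790.3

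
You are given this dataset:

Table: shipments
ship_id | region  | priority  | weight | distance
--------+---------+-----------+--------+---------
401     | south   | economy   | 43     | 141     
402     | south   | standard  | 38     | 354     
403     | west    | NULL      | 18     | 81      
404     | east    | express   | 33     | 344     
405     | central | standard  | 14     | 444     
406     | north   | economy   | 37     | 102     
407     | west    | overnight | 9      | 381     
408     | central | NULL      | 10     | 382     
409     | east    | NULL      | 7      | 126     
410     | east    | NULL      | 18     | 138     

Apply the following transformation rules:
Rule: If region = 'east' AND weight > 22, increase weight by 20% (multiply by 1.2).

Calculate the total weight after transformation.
233.6

Step 1: Find records where region = 'east' AND weight > 22
Step 2: 1 records match, summing to 33
Step 3: After multiplier: 33 × 1.2 = 39.6
Step 4: Unaffected records sum: 194
Step 5: Final sum = 39.6 + 194 = 233.6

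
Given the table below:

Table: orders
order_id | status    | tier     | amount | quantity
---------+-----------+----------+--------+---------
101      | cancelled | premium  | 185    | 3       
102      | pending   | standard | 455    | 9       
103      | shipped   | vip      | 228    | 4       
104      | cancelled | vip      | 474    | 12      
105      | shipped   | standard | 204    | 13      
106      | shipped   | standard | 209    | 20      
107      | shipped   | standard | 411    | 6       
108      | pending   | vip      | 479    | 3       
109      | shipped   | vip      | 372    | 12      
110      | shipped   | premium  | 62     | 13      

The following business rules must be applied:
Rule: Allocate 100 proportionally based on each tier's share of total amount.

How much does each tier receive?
premium: 8.02, standard: 41.54, vip: 50.44

Step 1: Calculate total amount = 3079
Step 2: Calculate each tier's proportion:
  premium: 247/3079 = 8.02% → 8.02
  standard: 1279/3079 = 41.54% → 41.54
  vip: 1553/3079 = 50.44% → 50.44
Step 3: Verify: sum of allocations ≈ 100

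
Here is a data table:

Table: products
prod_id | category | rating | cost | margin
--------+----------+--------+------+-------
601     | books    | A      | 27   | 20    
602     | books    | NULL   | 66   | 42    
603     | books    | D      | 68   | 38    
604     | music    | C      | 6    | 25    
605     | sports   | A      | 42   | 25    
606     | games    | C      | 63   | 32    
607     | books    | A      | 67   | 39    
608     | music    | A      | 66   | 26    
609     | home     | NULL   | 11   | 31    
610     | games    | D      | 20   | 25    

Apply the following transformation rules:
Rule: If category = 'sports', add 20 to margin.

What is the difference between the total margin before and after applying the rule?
20

Step 1: Original sum of margin = 303
Step 2: 1 records have category = 'sports'
Step 3: Each affected record changes by 20
Step 4: Total change = 1 × 20 = 20
Step 5: New sum = 303 + 20 = 323
Step 6: Difference = |323 - 303| = 20
        (Sum increased by 20)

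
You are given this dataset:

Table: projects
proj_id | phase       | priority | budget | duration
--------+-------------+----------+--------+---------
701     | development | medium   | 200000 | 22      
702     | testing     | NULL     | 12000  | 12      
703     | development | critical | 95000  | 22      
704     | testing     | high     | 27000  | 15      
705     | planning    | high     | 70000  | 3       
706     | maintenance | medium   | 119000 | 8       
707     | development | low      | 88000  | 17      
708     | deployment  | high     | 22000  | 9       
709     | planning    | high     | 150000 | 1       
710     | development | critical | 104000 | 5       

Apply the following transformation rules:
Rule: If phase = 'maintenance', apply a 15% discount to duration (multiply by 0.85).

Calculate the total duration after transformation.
112.8

Step 1: Records with phase = 'maintenance' have total duration = 8
Step 2: Apply multiplier: 8 × 0.85 = 6.8
Step 3: Other records total: 106
Step 4: Final sum = 6.8 + 106 = 112.8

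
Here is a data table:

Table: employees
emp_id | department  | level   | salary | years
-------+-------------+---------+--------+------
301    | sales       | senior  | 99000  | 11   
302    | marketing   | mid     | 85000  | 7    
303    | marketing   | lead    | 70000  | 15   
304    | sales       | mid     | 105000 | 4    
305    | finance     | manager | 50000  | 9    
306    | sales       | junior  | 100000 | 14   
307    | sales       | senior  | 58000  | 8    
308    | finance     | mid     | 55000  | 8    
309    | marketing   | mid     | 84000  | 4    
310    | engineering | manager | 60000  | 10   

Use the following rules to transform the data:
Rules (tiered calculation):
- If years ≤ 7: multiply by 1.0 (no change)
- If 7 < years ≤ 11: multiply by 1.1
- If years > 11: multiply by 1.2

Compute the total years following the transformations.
100.4

Step 1: Tier 1 (years ≤ 7): 3 records, sum = 15 × 1.0 = 15.0
Step 2: Tier 2 (7 < years ≤ 11): 5 records, sum = 46 × 1.1 = 50.6
Step 3: Tier 3 (years > 11): 2 records, sum = 29 × 1.2 = 34.8
Step 4: Final sum = 15.0 + 50.6 + 34.8 = 100.4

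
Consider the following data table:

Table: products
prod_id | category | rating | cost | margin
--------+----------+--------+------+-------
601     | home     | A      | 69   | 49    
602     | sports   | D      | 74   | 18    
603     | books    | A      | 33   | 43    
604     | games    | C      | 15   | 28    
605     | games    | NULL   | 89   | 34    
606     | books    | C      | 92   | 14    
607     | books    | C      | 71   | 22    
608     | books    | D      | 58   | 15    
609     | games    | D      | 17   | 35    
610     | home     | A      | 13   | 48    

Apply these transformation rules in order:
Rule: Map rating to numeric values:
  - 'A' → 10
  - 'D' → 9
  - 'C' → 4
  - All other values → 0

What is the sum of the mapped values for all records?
69

Step 1: Apply mapping to each record
Step 2: Count by status:
  'A': 3 records × 10 = 30
  'D': 3 records × 9 = 27
  'C': 3 records × 4 = 12
Step 3: Sum all mapped values = 69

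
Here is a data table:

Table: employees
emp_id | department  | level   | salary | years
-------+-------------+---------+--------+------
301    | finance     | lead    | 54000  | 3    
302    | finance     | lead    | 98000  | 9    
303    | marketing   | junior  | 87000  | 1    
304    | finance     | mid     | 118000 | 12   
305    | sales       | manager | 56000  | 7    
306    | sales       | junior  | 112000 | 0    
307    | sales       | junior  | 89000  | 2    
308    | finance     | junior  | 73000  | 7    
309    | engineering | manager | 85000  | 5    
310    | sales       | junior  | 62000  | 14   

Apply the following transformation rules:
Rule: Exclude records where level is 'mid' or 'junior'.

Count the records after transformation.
4

Step 1: Count records to exclude
  - 1 (mid) + 5 (junior) = 6 records
Step 2: Total records: 10
Step 3: Remaining = 10 - 6 = 4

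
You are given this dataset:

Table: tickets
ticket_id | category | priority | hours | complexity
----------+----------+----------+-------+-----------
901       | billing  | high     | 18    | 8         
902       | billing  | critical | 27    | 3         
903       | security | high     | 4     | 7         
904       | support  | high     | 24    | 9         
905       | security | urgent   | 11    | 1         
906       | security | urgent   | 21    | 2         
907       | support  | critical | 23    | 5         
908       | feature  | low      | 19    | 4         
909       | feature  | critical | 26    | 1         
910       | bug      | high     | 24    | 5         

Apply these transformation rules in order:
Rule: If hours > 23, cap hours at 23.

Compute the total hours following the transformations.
188

Step 1: 4 records have hours > 23
Step 2: These records originally summed to 101
Step 3: After capping: 4 × 23 = 92
Step 4: Unaffected records sum: 96
Step 5: Final sum = 92 + 96 = 188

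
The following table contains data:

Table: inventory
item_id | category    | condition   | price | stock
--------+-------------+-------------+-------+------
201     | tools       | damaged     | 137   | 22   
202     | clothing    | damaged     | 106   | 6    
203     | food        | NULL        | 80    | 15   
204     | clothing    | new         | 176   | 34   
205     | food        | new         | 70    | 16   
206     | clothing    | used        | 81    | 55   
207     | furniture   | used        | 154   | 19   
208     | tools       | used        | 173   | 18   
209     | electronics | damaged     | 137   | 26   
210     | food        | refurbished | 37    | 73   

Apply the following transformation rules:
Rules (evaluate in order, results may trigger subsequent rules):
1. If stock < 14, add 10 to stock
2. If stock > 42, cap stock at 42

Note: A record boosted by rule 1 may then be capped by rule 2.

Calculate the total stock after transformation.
250

Step 1: Apply rule 1 to records with stock < 14
  - 1 records get bonus of 10
  - Of these, 0 records then exceed 42 and get capped
Step 2: Apply rule 2 to records with stock > 42
  - 2 records (original) are capped
Step 3: Calculate final sum = 250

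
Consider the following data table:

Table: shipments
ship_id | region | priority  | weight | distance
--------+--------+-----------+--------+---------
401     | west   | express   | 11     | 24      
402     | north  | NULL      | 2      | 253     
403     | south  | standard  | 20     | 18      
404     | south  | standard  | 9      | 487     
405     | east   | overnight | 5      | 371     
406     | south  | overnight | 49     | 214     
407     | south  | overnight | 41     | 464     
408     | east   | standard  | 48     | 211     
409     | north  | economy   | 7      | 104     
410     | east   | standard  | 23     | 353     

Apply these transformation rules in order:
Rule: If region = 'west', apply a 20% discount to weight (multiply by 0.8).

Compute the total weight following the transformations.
212.8

Step 1: Records with region = 'west' have total weight = 11
Step 2: Apply multiplier: 11 × 0.8 = 8.8
Step 3: Other records total: 204
Step 4: Final sum = 8.8 + 204 = 212.8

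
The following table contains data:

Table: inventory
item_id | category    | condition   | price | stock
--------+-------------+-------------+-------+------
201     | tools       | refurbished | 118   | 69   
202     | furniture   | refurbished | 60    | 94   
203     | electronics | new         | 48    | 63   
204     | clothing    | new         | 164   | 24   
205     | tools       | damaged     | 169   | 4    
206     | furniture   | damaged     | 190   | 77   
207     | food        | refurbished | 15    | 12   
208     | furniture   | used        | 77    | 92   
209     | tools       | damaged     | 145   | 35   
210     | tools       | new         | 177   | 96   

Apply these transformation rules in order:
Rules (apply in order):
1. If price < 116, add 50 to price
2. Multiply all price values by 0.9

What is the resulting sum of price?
1226.7

Step 1: Apply Rule 1 - Add 50 to records with price < 116
  - 4 records affected: 200 + (4 × 50) = 400
  - Unaffected records: 963
  - Sum after Rule 1: 1363
Step 2: Apply Rule 2 - Multiply all by 0.9
  - 1363 × 0.9 = 1226.7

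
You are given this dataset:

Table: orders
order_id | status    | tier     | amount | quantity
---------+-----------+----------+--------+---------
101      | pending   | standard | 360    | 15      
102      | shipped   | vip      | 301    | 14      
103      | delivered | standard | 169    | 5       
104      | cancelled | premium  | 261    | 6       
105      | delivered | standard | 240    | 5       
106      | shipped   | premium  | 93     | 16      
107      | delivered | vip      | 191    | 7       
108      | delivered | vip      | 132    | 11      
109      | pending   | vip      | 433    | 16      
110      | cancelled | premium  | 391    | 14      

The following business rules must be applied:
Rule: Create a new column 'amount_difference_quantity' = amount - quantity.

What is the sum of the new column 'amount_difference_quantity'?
2462

Step 1: For each record, compute amount - quantity
Example calculations:
  360 - 15 = 345
  301 - 14 = 287
  169 - 5 = 164
  ...
Step 2: Sum all derived values
Step 3: Total = 2462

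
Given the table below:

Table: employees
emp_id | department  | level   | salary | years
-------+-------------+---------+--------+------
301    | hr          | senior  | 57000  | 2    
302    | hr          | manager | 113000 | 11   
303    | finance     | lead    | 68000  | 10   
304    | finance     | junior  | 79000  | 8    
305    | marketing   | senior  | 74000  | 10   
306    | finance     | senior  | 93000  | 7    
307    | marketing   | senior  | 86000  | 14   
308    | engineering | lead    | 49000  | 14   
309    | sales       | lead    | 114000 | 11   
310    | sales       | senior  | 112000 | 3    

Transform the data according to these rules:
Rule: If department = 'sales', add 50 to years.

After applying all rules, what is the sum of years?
190

Step 1: Count records where department = 'sales': 2
Step 2: Total bonus added: 2 × 50 = 100
Step 3: Original sum of years: 90
Step 4: Final sum = 90 + 100 = 190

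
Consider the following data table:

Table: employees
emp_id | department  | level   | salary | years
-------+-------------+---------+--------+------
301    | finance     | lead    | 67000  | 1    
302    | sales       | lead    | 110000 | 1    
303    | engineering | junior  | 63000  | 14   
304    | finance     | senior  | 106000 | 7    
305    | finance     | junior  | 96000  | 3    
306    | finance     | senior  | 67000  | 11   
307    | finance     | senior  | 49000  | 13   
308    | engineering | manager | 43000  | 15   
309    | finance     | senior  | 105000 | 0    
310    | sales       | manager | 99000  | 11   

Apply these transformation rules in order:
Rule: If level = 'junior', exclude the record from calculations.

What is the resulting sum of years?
59

Step 1: Identify records where level = 'junior'
Step 2: The excluded records sum to 17
Step 3: Original total years = 76
Step 4: Remaining total = 76 - 17 = 59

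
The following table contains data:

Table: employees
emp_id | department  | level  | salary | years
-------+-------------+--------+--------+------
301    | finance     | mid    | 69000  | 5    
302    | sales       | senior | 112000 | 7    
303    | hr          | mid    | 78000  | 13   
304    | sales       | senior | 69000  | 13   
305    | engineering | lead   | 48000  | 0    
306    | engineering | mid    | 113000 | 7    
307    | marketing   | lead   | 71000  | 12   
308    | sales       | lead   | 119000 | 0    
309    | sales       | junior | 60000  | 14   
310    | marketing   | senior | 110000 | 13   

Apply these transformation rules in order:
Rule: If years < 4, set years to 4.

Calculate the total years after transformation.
92

Step 1: 2 records have years < 4
Step 2: These records originally summed to 0
Step 3: After setting to minimum: 2 × 4 = 8
Step 4: Unaffected records sum: 84
Step 5: Final sum = 8 + 84 = 92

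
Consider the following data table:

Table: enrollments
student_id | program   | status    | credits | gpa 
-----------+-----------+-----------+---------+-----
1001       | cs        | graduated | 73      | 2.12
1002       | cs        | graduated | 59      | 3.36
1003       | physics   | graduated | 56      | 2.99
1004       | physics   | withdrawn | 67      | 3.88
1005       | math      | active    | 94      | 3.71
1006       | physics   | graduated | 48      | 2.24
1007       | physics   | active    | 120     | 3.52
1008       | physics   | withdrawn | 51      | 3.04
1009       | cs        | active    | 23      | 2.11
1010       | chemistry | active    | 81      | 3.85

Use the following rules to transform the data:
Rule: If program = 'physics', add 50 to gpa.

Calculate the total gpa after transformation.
280.82

Step 1: Count records where program = 'physics': 5
Step 2: Total bonus added: 5 × 50 = 250
Step 3: Original sum of gpa: 30.82
Step 4: Final sum = 30.82 + 250 = 280.82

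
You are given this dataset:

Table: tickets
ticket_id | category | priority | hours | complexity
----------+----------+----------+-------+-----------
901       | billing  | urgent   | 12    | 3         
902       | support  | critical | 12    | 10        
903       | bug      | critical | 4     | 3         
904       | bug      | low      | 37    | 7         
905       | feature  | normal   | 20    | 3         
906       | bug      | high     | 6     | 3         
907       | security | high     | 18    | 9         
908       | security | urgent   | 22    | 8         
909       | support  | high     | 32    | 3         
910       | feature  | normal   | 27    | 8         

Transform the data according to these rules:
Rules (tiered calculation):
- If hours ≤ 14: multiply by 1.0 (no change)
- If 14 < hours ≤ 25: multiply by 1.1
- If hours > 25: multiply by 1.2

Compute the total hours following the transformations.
215.2

Step 1: Tier 1 (hours ≤ 14): 4 records, sum = 34 × 1.0 = 34.0
Step 2: Tier 2 (14 < hours ≤ 25): 3 records, sum = 60 × 1.1 = 66.0
Step 3: Tier 3 (hours > 25): 3 records, sum = 96 × 1.2 = 115.2
Step 4: Final sum = 34.0 + 66.0 + 115.2 = 215.2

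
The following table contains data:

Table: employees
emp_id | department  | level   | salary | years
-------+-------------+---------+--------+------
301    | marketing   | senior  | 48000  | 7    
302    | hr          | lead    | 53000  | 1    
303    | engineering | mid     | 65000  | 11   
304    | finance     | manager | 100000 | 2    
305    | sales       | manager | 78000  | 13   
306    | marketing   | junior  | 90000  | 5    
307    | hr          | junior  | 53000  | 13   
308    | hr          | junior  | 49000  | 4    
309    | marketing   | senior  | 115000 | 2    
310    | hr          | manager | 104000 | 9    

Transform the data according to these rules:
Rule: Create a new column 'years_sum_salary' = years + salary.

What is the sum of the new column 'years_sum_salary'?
755067

Step 1: For each record, compute years + salary
Example calculations:
  7 + 48000 = 48007
  1 + 53000 = 53001
  11 + 65000 = 65011
  ...
Step 2: Sum all derived values
Step 3: Total = 755067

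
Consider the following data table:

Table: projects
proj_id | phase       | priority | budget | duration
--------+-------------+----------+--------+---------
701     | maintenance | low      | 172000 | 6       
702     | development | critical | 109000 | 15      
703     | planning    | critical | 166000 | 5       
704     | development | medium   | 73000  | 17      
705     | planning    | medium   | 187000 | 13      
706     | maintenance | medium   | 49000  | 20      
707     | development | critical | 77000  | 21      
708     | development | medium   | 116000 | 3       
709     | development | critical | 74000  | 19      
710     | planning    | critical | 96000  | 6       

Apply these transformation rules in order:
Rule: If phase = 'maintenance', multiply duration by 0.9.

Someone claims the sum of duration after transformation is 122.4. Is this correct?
Yes, the result is correct.

Step 1: Calculate the correct sum after transformation
Step 2: Apply multiplier 0.9 to records where phase = 'maintenance'
Step 3: Correct result = 122.4
Step 4: Claimed result = 122.4
Step 5: 122.4 = 122.4 ✓
Conclusion: The claimed result is correct.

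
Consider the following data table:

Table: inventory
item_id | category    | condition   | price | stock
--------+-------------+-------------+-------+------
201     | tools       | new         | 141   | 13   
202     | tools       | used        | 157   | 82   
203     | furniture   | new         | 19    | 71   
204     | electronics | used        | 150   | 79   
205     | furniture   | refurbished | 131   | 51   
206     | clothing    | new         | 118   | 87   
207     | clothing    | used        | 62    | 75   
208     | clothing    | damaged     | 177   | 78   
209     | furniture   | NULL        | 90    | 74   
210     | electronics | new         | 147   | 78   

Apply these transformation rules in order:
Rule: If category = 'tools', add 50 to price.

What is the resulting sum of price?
1292

Step 1: Count records where category = 'tools': 2
Step 2: Total bonus added: 2 × 50 = 100
Step 3: Original sum of price: 1192
Step 4: Final sum = 1192 + 100 = 1292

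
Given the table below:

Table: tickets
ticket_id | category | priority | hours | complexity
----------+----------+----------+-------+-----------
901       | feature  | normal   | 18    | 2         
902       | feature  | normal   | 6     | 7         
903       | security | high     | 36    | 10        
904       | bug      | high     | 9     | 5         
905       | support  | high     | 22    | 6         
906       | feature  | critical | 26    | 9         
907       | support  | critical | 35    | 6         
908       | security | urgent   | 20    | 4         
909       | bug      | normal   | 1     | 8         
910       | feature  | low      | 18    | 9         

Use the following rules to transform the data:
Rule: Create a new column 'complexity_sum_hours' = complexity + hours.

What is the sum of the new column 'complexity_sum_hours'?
257

Step 1: For each record, compute complexity + hours
Example calculations:
  2 + 18 = 20
  7 + 6 = 13
  10 + 36 = 46
  ...
Step 2: Sum all derived values
Step 3: Total = 257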